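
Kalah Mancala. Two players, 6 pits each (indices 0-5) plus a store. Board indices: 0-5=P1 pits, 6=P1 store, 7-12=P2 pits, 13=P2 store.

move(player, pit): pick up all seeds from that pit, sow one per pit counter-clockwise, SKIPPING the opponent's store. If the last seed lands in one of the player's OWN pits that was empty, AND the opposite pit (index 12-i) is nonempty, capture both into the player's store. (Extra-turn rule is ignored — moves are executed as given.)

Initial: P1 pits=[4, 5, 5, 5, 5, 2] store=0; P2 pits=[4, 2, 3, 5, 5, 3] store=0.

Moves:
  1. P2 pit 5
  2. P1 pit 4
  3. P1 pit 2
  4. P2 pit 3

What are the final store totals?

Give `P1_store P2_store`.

Move 1: P2 pit5 -> P1=[5,6,5,5,5,2](0) P2=[4,2,3,5,5,0](1)
Move 2: P1 pit4 -> P1=[5,6,5,5,0,3](1) P2=[5,3,4,5,5,0](1)
Move 3: P1 pit2 -> P1=[5,6,0,6,1,4](2) P2=[6,3,4,5,5,0](1)
Move 4: P2 pit3 -> P1=[6,7,0,6,1,4](2) P2=[6,3,4,0,6,1](2)

Answer: 2 2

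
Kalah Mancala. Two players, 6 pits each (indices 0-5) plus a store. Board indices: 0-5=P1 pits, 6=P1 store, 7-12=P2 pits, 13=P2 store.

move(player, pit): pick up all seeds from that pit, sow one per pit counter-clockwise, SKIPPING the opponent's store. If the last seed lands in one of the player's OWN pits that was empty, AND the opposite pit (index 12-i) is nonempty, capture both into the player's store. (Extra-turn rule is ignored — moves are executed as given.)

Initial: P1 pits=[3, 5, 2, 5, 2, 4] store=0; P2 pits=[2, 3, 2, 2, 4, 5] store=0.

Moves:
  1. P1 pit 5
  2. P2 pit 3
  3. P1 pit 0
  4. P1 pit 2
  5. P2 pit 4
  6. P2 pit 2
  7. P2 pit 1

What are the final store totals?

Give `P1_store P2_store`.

Answer: 5 1

Derivation:
Move 1: P1 pit5 -> P1=[3,5,2,5,2,0](1) P2=[3,4,3,2,4,5](0)
Move 2: P2 pit3 -> P1=[3,5,2,5,2,0](1) P2=[3,4,3,0,5,6](0)
Move 3: P1 pit0 -> P1=[0,6,3,6,2,0](1) P2=[3,4,3,0,5,6](0)
Move 4: P1 pit2 -> P1=[0,6,0,7,3,0](5) P2=[0,4,3,0,5,6](0)
Move 5: P2 pit4 -> P1=[1,7,1,7,3,0](5) P2=[0,4,3,0,0,7](1)
Move 6: P2 pit2 -> P1=[1,7,1,7,3,0](5) P2=[0,4,0,1,1,8](1)
Move 7: P2 pit1 -> P1=[1,7,1,7,3,0](5) P2=[0,0,1,2,2,9](1)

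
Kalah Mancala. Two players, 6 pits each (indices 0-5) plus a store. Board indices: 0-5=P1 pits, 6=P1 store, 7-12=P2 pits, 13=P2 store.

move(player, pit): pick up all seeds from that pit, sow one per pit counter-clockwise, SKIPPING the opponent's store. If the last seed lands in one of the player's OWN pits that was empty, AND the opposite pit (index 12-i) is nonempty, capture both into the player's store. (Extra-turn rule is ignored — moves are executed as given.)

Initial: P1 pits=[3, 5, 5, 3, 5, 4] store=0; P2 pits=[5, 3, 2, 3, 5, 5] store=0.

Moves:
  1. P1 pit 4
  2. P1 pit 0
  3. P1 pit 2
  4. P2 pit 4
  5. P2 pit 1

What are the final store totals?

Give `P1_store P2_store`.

Move 1: P1 pit4 -> P1=[3,5,5,3,0,5](1) P2=[6,4,3,3,5,5](0)
Move 2: P1 pit0 -> P1=[0,6,6,4,0,5](1) P2=[6,4,3,3,5,5](0)
Move 3: P1 pit2 -> P1=[0,6,0,5,1,6](2) P2=[7,5,3,3,5,5](0)
Move 4: P2 pit4 -> P1=[1,7,1,5,1,6](2) P2=[7,5,3,3,0,6](1)
Move 5: P2 pit1 -> P1=[1,7,1,5,1,6](2) P2=[7,0,4,4,1,7](2)

Answer: 2 2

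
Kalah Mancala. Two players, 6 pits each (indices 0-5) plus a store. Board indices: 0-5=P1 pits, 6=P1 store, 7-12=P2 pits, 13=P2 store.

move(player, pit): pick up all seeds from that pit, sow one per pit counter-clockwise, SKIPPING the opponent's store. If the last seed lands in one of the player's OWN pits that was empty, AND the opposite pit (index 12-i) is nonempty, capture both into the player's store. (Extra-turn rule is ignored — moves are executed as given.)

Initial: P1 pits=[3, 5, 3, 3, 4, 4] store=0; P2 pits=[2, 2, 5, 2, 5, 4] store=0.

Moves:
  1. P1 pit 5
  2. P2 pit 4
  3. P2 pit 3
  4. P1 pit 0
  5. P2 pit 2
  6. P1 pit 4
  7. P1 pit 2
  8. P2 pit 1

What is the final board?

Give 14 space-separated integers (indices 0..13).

Answer: 1 8 0 5 1 2 3 5 0 2 2 3 8 2

Derivation:
Move 1: P1 pit5 -> P1=[3,5,3,3,4,0](1) P2=[3,3,6,2,5,4](0)
Move 2: P2 pit4 -> P1=[4,6,4,3,4,0](1) P2=[3,3,6,2,0,5](1)
Move 3: P2 pit3 -> P1=[4,6,4,3,4,0](1) P2=[3,3,6,0,1,6](1)
Move 4: P1 pit0 -> P1=[0,7,5,4,5,0](1) P2=[3,3,6,0,1,6](1)
Move 5: P2 pit2 -> P1=[1,8,5,4,5,0](1) P2=[3,3,0,1,2,7](2)
Move 6: P1 pit4 -> P1=[1,8,5,4,0,1](2) P2=[4,4,1,1,2,7](2)
Move 7: P1 pit2 -> P1=[1,8,0,5,1,2](3) P2=[5,4,1,1,2,7](2)
Move 8: P2 pit1 -> P1=[1,8,0,5,1,2](3) P2=[5,0,2,2,3,8](2)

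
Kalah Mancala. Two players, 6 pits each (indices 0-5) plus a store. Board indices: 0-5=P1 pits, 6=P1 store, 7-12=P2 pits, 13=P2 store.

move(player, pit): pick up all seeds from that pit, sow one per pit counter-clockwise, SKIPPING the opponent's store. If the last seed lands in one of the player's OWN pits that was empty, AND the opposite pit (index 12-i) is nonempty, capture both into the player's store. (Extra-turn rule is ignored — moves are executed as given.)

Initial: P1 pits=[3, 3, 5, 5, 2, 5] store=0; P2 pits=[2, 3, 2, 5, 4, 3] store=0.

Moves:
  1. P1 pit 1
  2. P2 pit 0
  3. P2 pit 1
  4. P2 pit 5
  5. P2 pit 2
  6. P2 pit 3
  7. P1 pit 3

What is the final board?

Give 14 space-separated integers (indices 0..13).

Answer: 5 2 8 0 4 6 1 1 1 1 1 7 2 3

Derivation:
Move 1: P1 pit1 -> P1=[3,0,6,6,3,5](0) P2=[2,3,2,5,4,3](0)
Move 2: P2 pit0 -> P1=[3,0,6,6,3,5](0) P2=[0,4,3,5,4,3](0)
Move 3: P2 pit1 -> P1=[3,0,6,6,3,5](0) P2=[0,0,4,6,5,4](0)
Move 4: P2 pit5 -> P1=[4,1,7,6,3,5](0) P2=[0,0,4,6,5,0](1)
Move 5: P2 pit2 -> P1=[4,1,7,6,3,5](0) P2=[0,0,0,7,6,1](2)
Move 6: P2 pit3 -> P1=[5,2,8,7,3,5](0) P2=[0,0,0,0,7,2](3)
Move 7: P1 pit3 -> P1=[5,2,8,0,4,6](1) P2=[1,1,1,1,7,2](3)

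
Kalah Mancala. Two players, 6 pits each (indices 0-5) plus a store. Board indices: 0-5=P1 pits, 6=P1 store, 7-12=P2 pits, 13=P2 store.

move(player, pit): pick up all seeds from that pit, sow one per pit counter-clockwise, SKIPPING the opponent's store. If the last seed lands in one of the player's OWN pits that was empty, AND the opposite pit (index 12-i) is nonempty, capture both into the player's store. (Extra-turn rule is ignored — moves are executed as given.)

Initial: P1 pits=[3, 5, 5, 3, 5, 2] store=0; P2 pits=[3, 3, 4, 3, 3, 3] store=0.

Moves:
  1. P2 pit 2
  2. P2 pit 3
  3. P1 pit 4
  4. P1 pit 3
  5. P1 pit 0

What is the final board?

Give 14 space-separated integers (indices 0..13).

Move 1: P2 pit2 -> P1=[3,5,5,3,5,2](0) P2=[3,3,0,4,4,4](1)
Move 2: P2 pit3 -> P1=[4,5,5,3,5,2](0) P2=[3,3,0,0,5,5](2)
Move 3: P1 pit4 -> P1=[4,5,5,3,0,3](1) P2=[4,4,1,0,5,5](2)
Move 4: P1 pit3 -> P1=[4,5,5,0,1,4](2) P2=[4,4,1,0,5,5](2)
Move 5: P1 pit0 -> P1=[0,6,6,1,2,4](2) P2=[4,4,1,0,5,5](2)

Answer: 0 6 6 1 2 4 2 4 4 1 0 5 5 2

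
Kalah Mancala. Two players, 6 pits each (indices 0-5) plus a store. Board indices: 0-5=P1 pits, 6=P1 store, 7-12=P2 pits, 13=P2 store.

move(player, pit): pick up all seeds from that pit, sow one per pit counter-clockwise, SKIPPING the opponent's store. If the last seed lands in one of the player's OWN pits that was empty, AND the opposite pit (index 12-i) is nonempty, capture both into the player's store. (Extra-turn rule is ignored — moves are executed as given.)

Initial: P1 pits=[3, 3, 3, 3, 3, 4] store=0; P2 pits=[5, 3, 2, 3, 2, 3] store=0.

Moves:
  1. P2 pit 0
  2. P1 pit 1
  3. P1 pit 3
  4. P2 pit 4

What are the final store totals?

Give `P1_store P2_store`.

Answer: 1 1

Derivation:
Move 1: P2 pit0 -> P1=[3,3,3,3,3,4](0) P2=[0,4,3,4,3,4](0)
Move 2: P1 pit1 -> P1=[3,0,4,4,4,4](0) P2=[0,4,3,4,3,4](0)
Move 3: P1 pit3 -> P1=[3,0,4,0,5,5](1) P2=[1,4,3,4,3,4](0)
Move 4: P2 pit4 -> P1=[4,0,4,0,5,5](1) P2=[1,4,3,4,0,5](1)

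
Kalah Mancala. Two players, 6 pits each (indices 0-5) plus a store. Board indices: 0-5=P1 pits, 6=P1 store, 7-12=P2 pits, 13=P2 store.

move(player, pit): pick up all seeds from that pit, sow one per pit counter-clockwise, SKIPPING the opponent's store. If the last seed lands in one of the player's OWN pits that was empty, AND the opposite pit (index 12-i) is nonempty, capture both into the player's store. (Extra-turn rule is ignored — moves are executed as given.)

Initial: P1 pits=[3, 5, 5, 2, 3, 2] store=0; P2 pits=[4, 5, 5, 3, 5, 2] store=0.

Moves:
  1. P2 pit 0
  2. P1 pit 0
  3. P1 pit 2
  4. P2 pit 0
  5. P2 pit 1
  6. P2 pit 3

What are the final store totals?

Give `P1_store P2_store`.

Answer: 1 2

Derivation:
Move 1: P2 pit0 -> P1=[3,5,5,2,3,2](0) P2=[0,6,6,4,6,2](0)
Move 2: P1 pit0 -> P1=[0,6,6,3,3,2](0) P2=[0,6,6,4,6,2](0)
Move 3: P1 pit2 -> P1=[0,6,0,4,4,3](1) P2=[1,7,6,4,6,2](0)
Move 4: P2 pit0 -> P1=[0,6,0,4,4,3](1) P2=[0,8,6,4,6,2](0)
Move 5: P2 pit1 -> P1=[1,7,1,4,4,3](1) P2=[0,0,7,5,7,3](1)
Move 6: P2 pit3 -> P1=[2,8,1,4,4,3](1) P2=[0,0,7,0,8,4](2)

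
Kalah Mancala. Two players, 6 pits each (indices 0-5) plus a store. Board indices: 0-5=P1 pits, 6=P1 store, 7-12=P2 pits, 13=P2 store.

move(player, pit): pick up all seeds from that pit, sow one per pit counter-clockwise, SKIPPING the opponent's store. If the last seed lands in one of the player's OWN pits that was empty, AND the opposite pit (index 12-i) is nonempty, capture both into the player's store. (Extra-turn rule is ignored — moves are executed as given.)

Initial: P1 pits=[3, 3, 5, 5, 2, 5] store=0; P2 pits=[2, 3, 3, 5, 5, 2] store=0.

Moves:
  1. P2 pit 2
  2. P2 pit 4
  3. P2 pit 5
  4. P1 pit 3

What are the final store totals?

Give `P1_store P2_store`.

Move 1: P2 pit2 -> P1=[3,3,5,5,2,5](0) P2=[2,3,0,6,6,3](0)
Move 2: P2 pit4 -> P1=[4,4,6,6,2,5](0) P2=[2,3,0,6,0,4](1)
Move 3: P2 pit5 -> P1=[5,5,7,6,2,5](0) P2=[2,3,0,6,0,0](2)
Move 4: P1 pit3 -> P1=[5,5,7,0,3,6](1) P2=[3,4,1,6,0,0](2)

Answer: 1 2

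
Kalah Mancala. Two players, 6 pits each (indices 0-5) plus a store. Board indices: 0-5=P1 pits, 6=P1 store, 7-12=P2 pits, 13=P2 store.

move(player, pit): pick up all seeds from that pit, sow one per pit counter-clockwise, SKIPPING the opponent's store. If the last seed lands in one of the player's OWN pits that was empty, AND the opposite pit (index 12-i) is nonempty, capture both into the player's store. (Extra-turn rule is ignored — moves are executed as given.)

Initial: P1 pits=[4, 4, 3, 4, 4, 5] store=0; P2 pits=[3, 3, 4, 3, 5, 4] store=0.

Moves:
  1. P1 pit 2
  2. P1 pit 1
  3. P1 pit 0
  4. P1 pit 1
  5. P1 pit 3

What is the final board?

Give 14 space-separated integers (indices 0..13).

Answer: 0 0 3 0 8 8 1 4 4 5 4 5 4 0

Derivation:
Move 1: P1 pit2 -> P1=[4,4,0,5,5,6](0) P2=[3,3,4,3,5,4](0)
Move 2: P1 pit1 -> P1=[4,0,1,6,6,7](0) P2=[3,3,4,3,5,4](0)
Move 3: P1 pit0 -> P1=[0,1,2,7,7,7](0) P2=[3,3,4,3,5,4](0)
Move 4: P1 pit1 -> P1=[0,0,3,7,7,7](0) P2=[3,3,4,3,5,4](0)
Move 5: P1 pit3 -> P1=[0,0,3,0,8,8](1) P2=[4,4,5,4,5,4](0)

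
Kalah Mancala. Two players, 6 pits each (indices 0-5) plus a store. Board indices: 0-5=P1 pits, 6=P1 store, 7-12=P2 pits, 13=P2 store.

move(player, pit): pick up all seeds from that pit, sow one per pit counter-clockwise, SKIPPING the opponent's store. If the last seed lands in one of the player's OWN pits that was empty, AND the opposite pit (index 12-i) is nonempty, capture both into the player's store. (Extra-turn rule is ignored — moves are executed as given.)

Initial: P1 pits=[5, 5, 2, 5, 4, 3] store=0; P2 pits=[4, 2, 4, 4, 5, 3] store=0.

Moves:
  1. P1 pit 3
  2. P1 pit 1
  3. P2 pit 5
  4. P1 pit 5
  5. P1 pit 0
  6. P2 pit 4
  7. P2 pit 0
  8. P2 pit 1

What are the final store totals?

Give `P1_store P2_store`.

Move 1: P1 pit3 -> P1=[5,5,2,0,5,4](1) P2=[5,3,4,4,5,3](0)
Move 2: P1 pit1 -> P1=[5,0,3,1,6,5](2) P2=[5,3,4,4,5,3](0)
Move 3: P2 pit5 -> P1=[6,1,3,1,6,5](2) P2=[5,3,4,4,5,0](1)
Move 4: P1 pit5 -> P1=[6,1,3,1,6,0](3) P2=[6,4,5,5,5,0](1)
Move 5: P1 pit0 -> P1=[0,2,4,2,7,1](4) P2=[6,4,5,5,5,0](1)
Move 6: P2 pit4 -> P1=[1,3,5,2,7,1](4) P2=[6,4,5,5,0,1](2)
Move 7: P2 pit0 -> P1=[1,3,5,2,7,1](4) P2=[0,5,6,6,1,2](3)
Move 8: P2 pit1 -> P1=[1,3,5,2,7,1](4) P2=[0,0,7,7,2,3](4)

Answer: 4 4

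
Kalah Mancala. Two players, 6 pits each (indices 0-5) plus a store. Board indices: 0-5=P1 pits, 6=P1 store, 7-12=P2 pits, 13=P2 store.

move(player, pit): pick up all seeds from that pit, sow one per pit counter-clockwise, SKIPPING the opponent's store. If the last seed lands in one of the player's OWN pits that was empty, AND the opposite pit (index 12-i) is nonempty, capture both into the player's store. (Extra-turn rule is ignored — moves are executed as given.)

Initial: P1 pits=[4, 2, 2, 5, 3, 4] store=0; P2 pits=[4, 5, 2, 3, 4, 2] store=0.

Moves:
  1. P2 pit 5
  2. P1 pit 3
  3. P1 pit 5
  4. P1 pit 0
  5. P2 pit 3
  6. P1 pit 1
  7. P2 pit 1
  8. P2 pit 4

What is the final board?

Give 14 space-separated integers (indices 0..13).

Move 1: P2 pit5 -> P1=[5,2,2,5,3,4](0) P2=[4,5,2,3,4,0](1)
Move 2: P1 pit3 -> P1=[5,2,2,0,4,5](1) P2=[5,6,2,3,4,0](1)
Move 3: P1 pit5 -> P1=[5,2,2,0,4,0](2) P2=[6,7,3,4,4,0](1)
Move 4: P1 pit0 -> P1=[0,3,3,1,5,0](9) P2=[0,7,3,4,4,0](1)
Move 5: P2 pit3 -> P1=[1,3,3,1,5,0](9) P2=[0,7,3,0,5,1](2)
Move 6: P1 pit1 -> P1=[1,0,4,2,6,0](9) P2=[0,7,3,0,5,1](2)
Move 7: P2 pit1 -> P1=[2,1,4,2,6,0](9) P2=[0,0,4,1,6,2](3)
Move 8: P2 pit4 -> P1=[3,2,5,3,6,0](9) P2=[0,0,4,1,0,3](4)

Answer: 3 2 5 3 6 0 9 0 0 4 1 0 3 4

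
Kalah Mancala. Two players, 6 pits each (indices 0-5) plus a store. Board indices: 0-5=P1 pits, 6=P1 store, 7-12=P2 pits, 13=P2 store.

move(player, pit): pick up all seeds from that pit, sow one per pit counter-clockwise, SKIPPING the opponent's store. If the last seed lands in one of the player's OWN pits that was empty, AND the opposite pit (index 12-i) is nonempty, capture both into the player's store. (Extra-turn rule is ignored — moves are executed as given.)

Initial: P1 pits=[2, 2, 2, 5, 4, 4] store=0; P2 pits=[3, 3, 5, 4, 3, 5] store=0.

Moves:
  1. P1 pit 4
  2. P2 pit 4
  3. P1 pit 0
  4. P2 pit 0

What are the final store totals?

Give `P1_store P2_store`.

Answer: 1 5

Derivation:
Move 1: P1 pit4 -> P1=[2,2,2,5,0,5](1) P2=[4,4,5,4,3,5](0)
Move 2: P2 pit4 -> P1=[3,2,2,5,0,5](1) P2=[4,4,5,4,0,6](1)
Move 3: P1 pit0 -> P1=[0,3,3,6,0,5](1) P2=[4,4,5,4,0,6](1)
Move 4: P2 pit0 -> P1=[0,0,3,6,0,5](1) P2=[0,5,6,5,0,6](5)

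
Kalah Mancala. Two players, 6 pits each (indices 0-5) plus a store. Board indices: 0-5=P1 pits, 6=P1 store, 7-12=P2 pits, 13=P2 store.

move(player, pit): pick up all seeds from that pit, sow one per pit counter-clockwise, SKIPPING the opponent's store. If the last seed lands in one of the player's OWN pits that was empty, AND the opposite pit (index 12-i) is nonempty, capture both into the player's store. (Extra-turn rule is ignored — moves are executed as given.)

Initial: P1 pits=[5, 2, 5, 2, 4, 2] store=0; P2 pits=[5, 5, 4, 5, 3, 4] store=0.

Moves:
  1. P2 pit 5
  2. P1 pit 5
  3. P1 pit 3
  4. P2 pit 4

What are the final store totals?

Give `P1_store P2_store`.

Answer: 8 2

Derivation:
Move 1: P2 pit5 -> P1=[6,3,6,2,4,2](0) P2=[5,5,4,5,3,0](1)
Move 2: P1 pit5 -> P1=[6,3,6,2,4,0](1) P2=[6,5,4,5,3,0](1)
Move 3: P1 pit3 -> P1=[6,3,6,0,5,0](8) P2=[0,5,4,5,3,0](1)
Move 4: P2 pit4 -> P1=[7,3,6,0,5,0](8) P2=[0,5,4,5,0,1](2)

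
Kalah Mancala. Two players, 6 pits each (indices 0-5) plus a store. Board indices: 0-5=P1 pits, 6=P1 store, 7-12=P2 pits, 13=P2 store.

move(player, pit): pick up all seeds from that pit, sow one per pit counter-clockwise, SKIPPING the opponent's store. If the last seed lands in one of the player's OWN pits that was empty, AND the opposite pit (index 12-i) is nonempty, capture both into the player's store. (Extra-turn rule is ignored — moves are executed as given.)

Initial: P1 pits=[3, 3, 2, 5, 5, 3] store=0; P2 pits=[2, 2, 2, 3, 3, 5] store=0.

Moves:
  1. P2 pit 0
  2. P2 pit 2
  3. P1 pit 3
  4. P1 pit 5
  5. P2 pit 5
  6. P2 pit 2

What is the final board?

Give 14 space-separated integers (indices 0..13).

Answer: 4 4 3 1 7 0 2 2 5 0 5 4 0 1

Derivation:
Move 1: P2 pit0 -> P1=[3,3,2,5,5,3](0) P2=[0,3,3,3,3,5](0)
Move 2: P2 pit2 -> P1=[3,3,2,5,5,3](0) P2=[0,3,0,4,4,6](0)
Move 3: P1 pit3 -> P1=[3,3,2,0,6,4](1) P2=[1,4,0,4,4,6](0)
Move 4: P1 pit5 -> P1=[3,3,2,0,6,0](2) P2=[2,5,1,4,4,6](0)
Move 5: P2 pit5 -> P1=[4,4,3,1,7,0](2) P2=[2,5,1,4,4,0](1)
Move 6: P2 pit2 -> P1=[4,4,3,1,7,0](2) P2=[2,5,0,5,4,0](1)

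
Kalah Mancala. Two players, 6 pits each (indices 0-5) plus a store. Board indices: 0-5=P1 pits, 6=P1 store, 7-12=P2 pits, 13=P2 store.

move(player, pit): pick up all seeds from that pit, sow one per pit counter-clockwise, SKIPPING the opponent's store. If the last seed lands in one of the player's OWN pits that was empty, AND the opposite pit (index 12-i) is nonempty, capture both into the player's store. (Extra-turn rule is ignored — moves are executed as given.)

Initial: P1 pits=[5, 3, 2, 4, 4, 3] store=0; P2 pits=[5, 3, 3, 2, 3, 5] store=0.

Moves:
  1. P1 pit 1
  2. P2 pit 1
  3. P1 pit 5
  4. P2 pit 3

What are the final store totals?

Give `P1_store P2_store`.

Move 1: P1 pit1 -> P1=[5,0,3,5,5,3](0) P2=[5,3,3,2,3,5](0)
Move 2: P2 pit1 -> P1=[5,0,3,5,5,3](0) P2=[5,0,4,3,4,5](0)
Move 3: P1 pit5 -> P1=[5,0,3,5,5,0](1) P2=[6,1,4,3,4,5](0)
Move 4: P2 pit3 -> P1=[5,0,3,5,5,0](1) P2=[6,1,4,0,5,6](1)

Answer: 1 1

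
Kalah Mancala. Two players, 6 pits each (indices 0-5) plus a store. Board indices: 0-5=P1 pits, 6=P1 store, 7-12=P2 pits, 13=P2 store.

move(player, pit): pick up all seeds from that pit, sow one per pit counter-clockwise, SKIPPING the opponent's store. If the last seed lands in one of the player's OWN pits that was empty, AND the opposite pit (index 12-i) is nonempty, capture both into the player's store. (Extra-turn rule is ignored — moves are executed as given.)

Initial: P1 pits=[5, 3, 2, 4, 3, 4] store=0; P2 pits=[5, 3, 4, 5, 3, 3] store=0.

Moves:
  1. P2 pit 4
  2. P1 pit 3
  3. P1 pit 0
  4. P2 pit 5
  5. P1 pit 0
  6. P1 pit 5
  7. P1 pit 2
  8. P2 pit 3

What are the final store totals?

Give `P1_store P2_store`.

Answer: 4 3

Derivation:
Move 1: P2 pit4 -> P1=[6,3,2,4,3,4](0) P2=[5,3,4,5,0,4](1)
Move 2: P1 pit3 -> P1=[6,3,2,0,4,5](1) P2=[6,3,4,5,0,4](1)
Move 3: P1 pit0 -> P1=[0,4,3,1,5,6](2) P2=[6,3,4,5,0,4](1)
Move 4: P2 pit5 -> P1=[1,5,4,1,5,6](2) P2=[6,3,4,5,0,0](2)
Move 5: P1 pit0 -> P1=[0,6,4,1,5,6](2) P2=[6,3,4,5,0,0](2)
Move 6: P1 pit5 -> P1=[0,6,4,1,5,0](3) P2=[7,4,5,6,1,0](2)
Move 7: P1 pit2 -> P1=[0,6,0,2,6,1](4) P2=[7,4,5,6,1,0](2)
Move 8: P2 pit3 -> P1=[1,7,1,2,6,1](4) P2=[7,4,5,0,2,1](3)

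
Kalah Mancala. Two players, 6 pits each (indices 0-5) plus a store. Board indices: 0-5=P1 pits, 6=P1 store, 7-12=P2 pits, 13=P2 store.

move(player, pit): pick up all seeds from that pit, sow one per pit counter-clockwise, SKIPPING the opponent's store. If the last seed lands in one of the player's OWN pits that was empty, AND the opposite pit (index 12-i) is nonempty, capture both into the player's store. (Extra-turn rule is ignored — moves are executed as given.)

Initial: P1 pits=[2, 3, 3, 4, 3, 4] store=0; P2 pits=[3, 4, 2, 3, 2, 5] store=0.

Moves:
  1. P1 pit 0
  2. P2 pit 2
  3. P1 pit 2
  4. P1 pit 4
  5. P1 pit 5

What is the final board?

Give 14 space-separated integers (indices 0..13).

Answer: 0 4 0 5 0 0 3 5 6 1 5 4 5 0

Derivation:
Move 1: P1 pit0 -> P1=[0,4,4,4,3,4](0) P2=[3,4,2,3,2,5](0)
Move 2: P2 pit2 -> P1=[0,4,4,4,3,4](0) P2=[3,4,0,4,3,5](0)
Move 3: P1 pit2 -> P1=[0,4,0,5,4,5](1) P2=[3,4,0,4,3,5](0)
Move 4: P1 pit4 -> P1=[0,4,0,5,0,6](2) P2=[4,5,0,4,3,5](0)
Move 5: P1 pit5 -> P1=[0,4,0,5,0,0](3) P2=[5,6,1,5,4,5](0)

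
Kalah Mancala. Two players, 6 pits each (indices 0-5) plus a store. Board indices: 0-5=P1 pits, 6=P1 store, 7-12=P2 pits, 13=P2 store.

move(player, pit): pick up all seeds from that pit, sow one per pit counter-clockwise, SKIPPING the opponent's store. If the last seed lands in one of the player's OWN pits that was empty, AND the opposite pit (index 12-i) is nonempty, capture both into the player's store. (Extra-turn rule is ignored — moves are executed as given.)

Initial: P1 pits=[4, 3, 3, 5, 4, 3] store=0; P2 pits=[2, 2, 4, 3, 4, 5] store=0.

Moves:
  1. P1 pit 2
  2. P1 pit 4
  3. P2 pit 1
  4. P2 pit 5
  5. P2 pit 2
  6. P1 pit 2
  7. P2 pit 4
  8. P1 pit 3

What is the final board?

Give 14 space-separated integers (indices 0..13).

Answer: 7 6 1 0 1 6 2 4 1 1 6 1 3 3

Derivation:
Move 1: P1 pit2 -> P1=[4,3,0,6,5,4](0) P2=[2,2,4,3,4,5](0)
Move 2: P1 pit4 -> P1=[4,3,0,6,0,5](1) P2=[3,3,5,3,4,5](0)
Move 3: P2 pit1 -> P1=[4,3,0,6,0,5](1) P2=[3,0,6,4,5,5](0)
Move 4: P2 pit5 -> P1=[5,4,1,7,0,5](1) P2=[3,0,6,4,5,0](1)
Move 5: P2 pit2 -> P1=[6,5,1,7,0,5](1) P2=[3,0,0,5,6,1](2)
Move 6: P1 pit2 -> P1=[6,5,0,8,0,5](1) P2=[3,0,0,5,6,1](2)
Move 7: P2 pit4 -> P1=[7,6,1,9,0,5](1) P2=[3,0,0,5,0,2](3)
Move 8: P1 pit3 -> P1=[7,6,1,0,1,6](2) P2=[4,1,1,6,1,3](3)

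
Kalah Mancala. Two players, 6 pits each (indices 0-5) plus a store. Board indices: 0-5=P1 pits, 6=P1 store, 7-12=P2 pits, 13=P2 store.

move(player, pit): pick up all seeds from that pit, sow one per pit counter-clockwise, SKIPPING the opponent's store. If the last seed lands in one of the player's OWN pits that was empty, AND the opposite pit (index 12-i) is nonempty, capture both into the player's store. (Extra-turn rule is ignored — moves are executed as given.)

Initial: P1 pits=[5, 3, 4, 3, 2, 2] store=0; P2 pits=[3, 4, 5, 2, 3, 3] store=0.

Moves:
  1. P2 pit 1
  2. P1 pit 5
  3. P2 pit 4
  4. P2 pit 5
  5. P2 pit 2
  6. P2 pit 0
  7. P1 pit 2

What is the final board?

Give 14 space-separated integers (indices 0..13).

Move 1: P2 pit1 -> P1=[5,3,4,3,2,2](0) P2=[3,0,6,3,4,4](0)
Move 2: P1 pit5 -> P1=[5,3,4,3,2,0](1) P2=[4,0,6,3,4,4](0)
Move 3: P2 pit4 -> P1=[6,4,4,3,2,0](1) P2=[4,0,6,3,0,5](1)
Move 4: P2 pit5 -> P1=[7,5,5,4,2,0](1) P2=[4,0,6,3,0,0](2)
Move 5: P2 pit2 -> P1=[8,6,5,4,2,0](1) P2=[4,0,0,4,1,1](3)
Move 6: P2 pit0 -> P1=[8,6,5,4,2,0](1) P2=[0,1,1,5,2,1](3)
Move 7: P1 pit2 -> P1=[8,6,0,5,3,1](2) P2=[1,1,1,5,2,1](3)

Answer: 8 6 0 5 3 1 2 1 1 1 5 2 1 3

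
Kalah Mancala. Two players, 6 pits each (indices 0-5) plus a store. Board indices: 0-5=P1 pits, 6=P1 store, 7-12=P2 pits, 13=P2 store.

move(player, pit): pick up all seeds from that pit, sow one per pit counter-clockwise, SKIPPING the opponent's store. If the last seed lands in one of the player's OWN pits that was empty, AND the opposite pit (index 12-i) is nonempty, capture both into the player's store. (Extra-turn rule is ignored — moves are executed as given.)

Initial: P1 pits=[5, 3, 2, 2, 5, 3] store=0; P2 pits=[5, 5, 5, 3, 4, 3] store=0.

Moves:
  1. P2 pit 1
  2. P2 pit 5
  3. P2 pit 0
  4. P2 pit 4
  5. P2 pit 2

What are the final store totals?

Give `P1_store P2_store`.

Answer: 0 11

Derivation:
Move 1: P2 pit1 -> P1=[5,3,2,2,5,3](0) P2=[5,0,6,4,5,4](1)
Move 2: P2 pit5 -> P1=[6,4,3,2,5,3](0) P2=[5,0,6,4,5,0](2)
Move 3: P2 pit0 -> P1=[0,4,3,2,5,3](0) P2=[0,1,7,5,6,0](9)
Move 4: P2 pit4 -> P1=[1,5,4,3,5,3](0) P2=[0,1,7,5,0,1](10)
Move 5: P2 pit2 -> P1=[2,6,5,3,5,3](0) P2=[0,1,0,6,1,2](11)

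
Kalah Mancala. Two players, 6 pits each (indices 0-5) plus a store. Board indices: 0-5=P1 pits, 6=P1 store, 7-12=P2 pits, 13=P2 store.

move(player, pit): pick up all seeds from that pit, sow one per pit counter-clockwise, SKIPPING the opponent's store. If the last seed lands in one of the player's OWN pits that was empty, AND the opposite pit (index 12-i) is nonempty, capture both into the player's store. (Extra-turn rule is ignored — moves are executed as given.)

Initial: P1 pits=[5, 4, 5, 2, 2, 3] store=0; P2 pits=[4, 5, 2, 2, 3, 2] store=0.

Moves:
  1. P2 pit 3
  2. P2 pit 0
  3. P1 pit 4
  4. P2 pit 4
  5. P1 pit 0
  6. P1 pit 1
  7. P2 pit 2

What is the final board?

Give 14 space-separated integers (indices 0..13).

Answer: 0 0 8 4 2 6 3 1 6 0 2 1 5 1

Derivation:
Move 1: P2 pit3 -> P1=[5,4,5,2,2,3](0) P2=[4,5,2,0,4,3](0)
Move 2: P2 pit0 -> P1=[5,4,5,2,2,3](0) P2=[0,6,3,1,5,3](0)
Move 3: P1 pit4 -> P1=[5,4,5,2,0,4](1) P2=[0,6,3,1,5,3](0)
Move 4: P2 pit4 -> P1=[6,5,6,2,0,4](1) P2=[0,6,3,1,0,4](1)
Move 5: P1 pit0 -> P1=[0,6,7,3,1,5](2) P2=[0,6,3,1,0,4](1)
Move 6: P1 pit1 -> P1=[0,0,8,4,2,6](3) P2=[1,6,3,1,0,4](1)
Move 7: P2 pit2 -> P1=[0,0,8,4,2,6](3) P2=[1,6,0,2,1,5](1)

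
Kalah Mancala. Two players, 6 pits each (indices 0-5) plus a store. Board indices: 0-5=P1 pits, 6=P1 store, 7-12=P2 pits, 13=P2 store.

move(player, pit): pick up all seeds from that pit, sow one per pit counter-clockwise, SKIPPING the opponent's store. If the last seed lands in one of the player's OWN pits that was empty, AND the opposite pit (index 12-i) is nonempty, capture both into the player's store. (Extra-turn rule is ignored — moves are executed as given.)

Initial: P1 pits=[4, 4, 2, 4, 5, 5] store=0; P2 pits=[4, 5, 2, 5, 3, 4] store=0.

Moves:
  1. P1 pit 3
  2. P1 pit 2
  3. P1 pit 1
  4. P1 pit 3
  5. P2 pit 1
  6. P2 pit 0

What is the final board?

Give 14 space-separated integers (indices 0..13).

Answer: 4 0 1 0 9 8 1 0 1 4 7 5 6 1

Derivation:
Move 1: P1 pit3 -> P1=[4,4,2,0,6,6](1) P2=[5,5,2,5,3,4](0)
Move 2: P1 pit2 -> P1=[4,4,0,1,7,6](1) P2=[5,5,2,5,3,4](0)
Move 3: P1 pit1 -> P1=[4,0,1,2,8,7](1) P2=[5,5,2,5,3,4](0)
Move 4: P1 pit3 -> P1=[4,0,1,0,9,8](1) P2=[5,5,2,5,3,4](0)
Move 5: P2 pit1 -> P1=[4,0,1,0,9,8](1) P2=[5,0,3,6,4,5](1)
Move 6: P2 pit0 -> P1=[4,0,1,0,9,8](1) P2=[0,1,4,7,5,6](1)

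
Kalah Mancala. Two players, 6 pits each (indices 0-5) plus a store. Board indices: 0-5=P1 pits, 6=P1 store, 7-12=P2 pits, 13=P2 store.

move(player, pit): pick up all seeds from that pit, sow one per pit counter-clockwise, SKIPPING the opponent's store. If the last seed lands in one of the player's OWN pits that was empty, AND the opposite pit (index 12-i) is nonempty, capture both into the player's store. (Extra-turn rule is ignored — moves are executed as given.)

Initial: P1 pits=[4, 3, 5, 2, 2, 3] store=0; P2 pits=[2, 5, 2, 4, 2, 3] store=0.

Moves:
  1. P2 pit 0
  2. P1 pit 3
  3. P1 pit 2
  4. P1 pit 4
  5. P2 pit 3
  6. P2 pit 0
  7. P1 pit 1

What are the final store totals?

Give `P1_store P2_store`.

Move 1: P2 pit0 -> P1=[4,3,5,2,2,3](0) P2=[0,6,3,4,2,3](0)
Move 2: P1 pit3 -> P1=[4,3,5,0,3,4](0) P2=[0,6,3,4,2,3](0)
Move 3: P1 pit2 -> P1=[4,3,0,1,4,5](1) P2=[1,6,3,4,2,3](0)
Move 4: P1 pit4 -> P1=[4,3,0,1,0,6](2) P2=[2,7,3,4,2,3](0)
Move 5: P2 pit3 -> P1=[5,3,0,1,0,6](2) P2=[2,7,3,0,3,4](1)
Move 6: P2 pit0 -> P1=[5,3,0,1,0,6](2) P2=[0,8,4,0,3,4](1)
Move 7: P1 pit1 -> P1=[5,0,1,2,0,6](11) P2=[0,0,4,0,3,4](1)

Answer: 11 1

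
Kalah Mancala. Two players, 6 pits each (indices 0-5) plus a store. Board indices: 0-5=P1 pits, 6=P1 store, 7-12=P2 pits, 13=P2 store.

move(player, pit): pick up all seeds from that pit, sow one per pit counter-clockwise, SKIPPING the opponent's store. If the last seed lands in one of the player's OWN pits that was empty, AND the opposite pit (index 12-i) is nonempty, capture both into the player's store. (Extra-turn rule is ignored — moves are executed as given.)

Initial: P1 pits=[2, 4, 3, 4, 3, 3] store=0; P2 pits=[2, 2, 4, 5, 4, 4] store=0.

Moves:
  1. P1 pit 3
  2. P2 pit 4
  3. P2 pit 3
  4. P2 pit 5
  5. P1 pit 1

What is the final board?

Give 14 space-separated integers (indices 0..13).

Answer: 5 0 5 2 6 5 2 4 3 4 0 1 0 3

Derivation:
Move 1: P1 pit3 -> P1=[2,4,3,0,4,4](1) P2=[3,2,4,5,4,4](0)
Move 2: P2 pit4 -> P1=[3,5,3,0,4,4](1) P2=[3,2,4,5,0,5](1)
Move 3: P2 pit3 -> P1=[4,6,3,0,4,4](1) P2=[3,2,4,0,1,6](2)
Move 4: P2 pit5 -> P1=[5,7,4,1,5,4](1) P2=[3,2,4,0,1,0](3)
Move 5: P1 pit1 -> P1=[5,0,5,2,6,5](2) P2=[4,3,4,0,1,0](3)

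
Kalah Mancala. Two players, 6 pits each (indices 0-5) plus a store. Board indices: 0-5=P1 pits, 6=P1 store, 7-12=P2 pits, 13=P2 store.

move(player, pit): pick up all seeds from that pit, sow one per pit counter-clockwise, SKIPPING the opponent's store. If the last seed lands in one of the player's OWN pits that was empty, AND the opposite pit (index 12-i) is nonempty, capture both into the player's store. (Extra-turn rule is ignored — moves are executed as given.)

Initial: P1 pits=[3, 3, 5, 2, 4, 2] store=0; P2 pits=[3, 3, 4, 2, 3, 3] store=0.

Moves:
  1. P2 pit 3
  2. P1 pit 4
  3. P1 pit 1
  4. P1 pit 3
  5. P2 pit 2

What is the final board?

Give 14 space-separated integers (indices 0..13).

Move 1: P2 pit3 -> P1=[3,3,5,2,4,2](0) P2=[3,3,4,0,4,4](0)
Move 2: P1 pit4 -> P1=[3,3,5,2,0,3](1) P2=[4,4,4,0,4,4](0)
Move 3: P1 pit1 -> P1=[3,0,6,3,0,3](6) P2=[4,0,4,0,4,4](0)
Move 4: P1 pit3 -> P1=[3,0,6,0,1,4](7) P2=[4,0,4,0,4,4](0)
Move 5: P2 pit2 -> P1=[3,0,6,0,1,4](7) P2=[4,0,0,1,5,5](1)

Answer: 3 0 6 0 1 4 7 4 0 0 1 5 5 1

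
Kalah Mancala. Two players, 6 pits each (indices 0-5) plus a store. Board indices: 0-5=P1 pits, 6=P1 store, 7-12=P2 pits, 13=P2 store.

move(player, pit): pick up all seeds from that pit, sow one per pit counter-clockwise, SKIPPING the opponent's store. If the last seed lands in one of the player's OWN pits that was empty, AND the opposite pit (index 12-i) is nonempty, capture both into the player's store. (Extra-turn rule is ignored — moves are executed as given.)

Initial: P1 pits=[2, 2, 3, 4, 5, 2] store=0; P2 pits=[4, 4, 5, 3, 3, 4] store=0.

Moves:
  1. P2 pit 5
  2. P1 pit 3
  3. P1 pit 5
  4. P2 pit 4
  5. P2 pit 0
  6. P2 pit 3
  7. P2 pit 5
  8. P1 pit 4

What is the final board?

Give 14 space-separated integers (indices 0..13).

Answer: 6 4 4 0 0 1 3 1 7 7 1 2 0 5

Derivation:
Move 1: P2 pit5 -> P1=[3,3,4,4,5,2](0) P2=[4,4,5,3,3,0](1)
Move 2: P1 pit3 -> P1=[3,3,4,0,6,3](1) P2=[5,4,5,3,3,0](1)
Move 3: P1 pit5 -> P1=[3,3,4,0,6,0](2) P2=[6,5,5,3,3,0](1)
Move 4: P2 pit4 -> P1=[4,3,4,0,6,0](2) P2=[6,5,5,3,0,1](2)
Move 5: P2 pit0 -> P1=[4,3,4,0,6,0](2) P2=[0,6,6,4,1,2](3)
Move 6: P2 pit3 -> P1=[5,3,4,0,6,0](2) P2=[0,6,6,0,2,3](4)
Move 7: P2 pit5 -> P1=[6,4,4,0,6,0](2) P2=[0,6,6,0,2,0](5)
Move 8: P1 pit4 -> P1=[6,4,4,0,0,1](3) P2=[1,7,7,1,2,0](5)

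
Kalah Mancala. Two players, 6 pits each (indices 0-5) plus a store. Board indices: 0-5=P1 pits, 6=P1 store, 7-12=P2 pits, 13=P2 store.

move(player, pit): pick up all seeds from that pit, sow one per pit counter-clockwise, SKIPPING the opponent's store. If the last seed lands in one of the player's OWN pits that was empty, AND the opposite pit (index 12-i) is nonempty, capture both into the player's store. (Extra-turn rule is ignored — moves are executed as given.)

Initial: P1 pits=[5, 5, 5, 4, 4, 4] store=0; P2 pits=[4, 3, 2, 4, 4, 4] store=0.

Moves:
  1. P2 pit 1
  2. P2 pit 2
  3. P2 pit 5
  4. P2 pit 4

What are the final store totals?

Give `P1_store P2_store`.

Answer: 0 2

Derivation:
Move 1: P2 pit1 -> P1=[5,5,5,4,4,4](0) P2=[4,0,3,5,5,4](0)
Move 2: P2 pit2 -> P1=[5,5,5,4,4,4](0) P2=[4,0,0,6,6,5](0)
Move 3: P2 pit5 -> P1=[6,6,6,5,4,4](0) P2=[4,0,0,6,6,0](1)
Move 4: P2 pit4 -> P1=[7,7,7,6,4,4](0) P2=[4,0,0,6,0,1](2)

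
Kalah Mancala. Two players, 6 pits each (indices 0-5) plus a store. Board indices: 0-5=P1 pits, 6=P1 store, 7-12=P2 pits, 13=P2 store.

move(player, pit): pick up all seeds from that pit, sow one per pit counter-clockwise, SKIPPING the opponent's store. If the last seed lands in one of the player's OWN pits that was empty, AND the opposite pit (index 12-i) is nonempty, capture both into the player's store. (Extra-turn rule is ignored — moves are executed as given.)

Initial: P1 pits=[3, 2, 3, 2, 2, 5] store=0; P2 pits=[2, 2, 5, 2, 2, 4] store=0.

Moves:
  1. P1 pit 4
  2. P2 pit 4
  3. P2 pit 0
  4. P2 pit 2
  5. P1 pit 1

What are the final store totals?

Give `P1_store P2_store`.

Move 1: P1 pit4 -> P1=[3,2,3,2,0,6](1) P2=[2,2,5,2,2,4](0)
Move 2: P2 pit4 -> P1=[3,2,3,2,0,6](1) P2=[2,2,5,2,0,5](1)
Move 3: P2 pit0 -> P1=[3,2,3,2,0,6](1) P2=[0,3,6,2,0,5](1)
Move 4: P2 pit2 -> P1=[4,3,3,2,0,6](1) P2=[0,3,0,3,1,6](2)
Move 5: P1 pit1 -> P1=[4,0,4,3,0,6](5) P2=[0,0,0,3,1,6](2)

Answer: 5 2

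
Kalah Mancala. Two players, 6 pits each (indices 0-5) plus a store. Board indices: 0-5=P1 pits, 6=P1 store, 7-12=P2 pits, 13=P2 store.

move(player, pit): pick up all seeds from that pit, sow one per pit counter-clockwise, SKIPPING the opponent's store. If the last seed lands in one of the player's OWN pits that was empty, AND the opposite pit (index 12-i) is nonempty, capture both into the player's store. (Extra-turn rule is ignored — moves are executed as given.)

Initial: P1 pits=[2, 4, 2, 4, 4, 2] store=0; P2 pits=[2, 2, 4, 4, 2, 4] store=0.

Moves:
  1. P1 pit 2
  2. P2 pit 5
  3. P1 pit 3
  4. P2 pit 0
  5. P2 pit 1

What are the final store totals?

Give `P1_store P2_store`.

Answer: 1 5

Derivation:
Move 1: P1 pit2 -> P1=[2,4,0,5,5,2](0) P2=[2,2,4,4,2,4](0)
Move 2: P2 pit5 -> P1=[3,5,1,5,5,2](0) P2=[2,2,4,4,2,0](1)
Move 3: P1 pit3 -> P1=[3,5,1,0,6,3](1) P2=[3,3,4,4,2,0](1)
Move 4: P2 pit0 -> P1=[3,5,1,0,6,3](1) P2=[0,4,5,5,2,0](1)
Move 5: P2 pit1 -> P1=[0,5,1,0,6,3](1) P2=[0,0,6,6,3,0](5)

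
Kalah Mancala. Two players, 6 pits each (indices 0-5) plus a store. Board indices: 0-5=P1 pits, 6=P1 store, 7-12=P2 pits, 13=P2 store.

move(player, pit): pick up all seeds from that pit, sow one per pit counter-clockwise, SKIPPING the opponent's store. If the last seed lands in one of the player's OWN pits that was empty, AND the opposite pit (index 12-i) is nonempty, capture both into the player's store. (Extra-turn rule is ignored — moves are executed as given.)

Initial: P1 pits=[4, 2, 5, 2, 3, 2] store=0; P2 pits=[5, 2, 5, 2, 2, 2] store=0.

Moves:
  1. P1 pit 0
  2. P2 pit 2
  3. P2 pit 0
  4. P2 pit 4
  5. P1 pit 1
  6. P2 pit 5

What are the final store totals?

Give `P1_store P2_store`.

Answer: 0 3

Derivation:
Move 1: P1 pit0 -> P1=[0,3,6,3,4,2](0) P2=[5,2,5,2,2,2](0)
Move 2: P2 pit2 -> P1=[1,3,6,3,4,2](0) P2=[5,2,0,3,3,3](1)
Move 3: P2 pit0 -> P1=[1,3,6,3,4,2](0) P2=[0,3,1,4,4,4](1)
Move 4: P2 pit4 -> P1=[2,4,6,3,4,2](0) P2=[0,3,1,4,0,5](2)
Move 5: P1 pit1 -> P1=[2,0,7,4,5,3](0) P2=[0,3,1,4,0,5](2)
Move 6: P2 pit5 -> P1=[3,1,8,5,5,3](0) P2=[0,3,1,4,0,0](3)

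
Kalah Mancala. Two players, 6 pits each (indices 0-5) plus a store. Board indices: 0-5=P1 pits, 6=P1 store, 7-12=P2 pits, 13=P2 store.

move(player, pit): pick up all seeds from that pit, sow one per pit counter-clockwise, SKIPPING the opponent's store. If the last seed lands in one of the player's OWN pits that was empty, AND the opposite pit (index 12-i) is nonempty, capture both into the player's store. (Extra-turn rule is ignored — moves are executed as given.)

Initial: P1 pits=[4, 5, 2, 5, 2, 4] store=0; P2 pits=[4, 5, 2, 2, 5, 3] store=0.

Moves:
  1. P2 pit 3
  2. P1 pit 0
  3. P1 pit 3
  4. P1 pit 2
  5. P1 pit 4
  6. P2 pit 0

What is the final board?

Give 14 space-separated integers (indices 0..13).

Answer: 0 6 0 1 0 7 2 0 8 5 1 7 5 1

Derivation:
Move 1: P2 pit3 -> P1=[4,5,2,5,2,4](0) P2=[4,5,2,0,6,4](0)
Move 2: P1 pit0 -> P1=[0,6,3,6,3,4](0) P2=[4,5,2,0,6,4](0)
Move 3: P1 pit3 -> P1=[0,6,3,0,4,5](1) P2=[5,6,3,0,6,4](0)
Move 4: P1 pit2 -> P1=[0,6,0,1,5,6](1) P2=[5,6,3,0,6,4](0)
Move 5: P1 pit4 -> P1=[0,6,0,1,0,7](2) P2=[6,7,4,0,6,4](0)
Move 6: P2 pit0 -> P1=[0,6,0,1,0,7](2) P2=[0,8,5,1,7,5](1)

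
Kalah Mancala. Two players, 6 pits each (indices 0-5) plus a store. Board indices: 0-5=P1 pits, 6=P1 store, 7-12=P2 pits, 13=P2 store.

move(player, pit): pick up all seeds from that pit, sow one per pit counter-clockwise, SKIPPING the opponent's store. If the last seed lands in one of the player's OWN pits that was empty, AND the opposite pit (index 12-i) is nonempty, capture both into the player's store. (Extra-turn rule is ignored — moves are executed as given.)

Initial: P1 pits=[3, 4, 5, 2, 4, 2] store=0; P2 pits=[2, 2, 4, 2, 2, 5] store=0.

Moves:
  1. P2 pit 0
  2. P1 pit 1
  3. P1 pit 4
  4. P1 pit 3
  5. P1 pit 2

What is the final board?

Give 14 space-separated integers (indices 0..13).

Move 1: P2 pit0 -> P1=[3,4,5,2,4,2](0) P2=[0,3,5,2,2,5](0)
Move 2: P1 pit1 -> P1=[3,0,6,3,5,3](0) P2=[0,3,5,2,2,5](0)
Move 3: P1 pit4 -> P1=[3,0,6,3,0,4](1) P2=[1,4,6,2,2,5](0)
Move 4: P1 pit3 -> P1=[3,0,6,0,1,5](2) P2=[1,4,6,2,2,5](0)
Move 5: P1 pit2 -> P1=[3,0,0,1,2,6](3) P2=[2,5,6,2,2,5](0)

Answer: 3 0 0 1 2 6 3 2 5 6 2 2 5 0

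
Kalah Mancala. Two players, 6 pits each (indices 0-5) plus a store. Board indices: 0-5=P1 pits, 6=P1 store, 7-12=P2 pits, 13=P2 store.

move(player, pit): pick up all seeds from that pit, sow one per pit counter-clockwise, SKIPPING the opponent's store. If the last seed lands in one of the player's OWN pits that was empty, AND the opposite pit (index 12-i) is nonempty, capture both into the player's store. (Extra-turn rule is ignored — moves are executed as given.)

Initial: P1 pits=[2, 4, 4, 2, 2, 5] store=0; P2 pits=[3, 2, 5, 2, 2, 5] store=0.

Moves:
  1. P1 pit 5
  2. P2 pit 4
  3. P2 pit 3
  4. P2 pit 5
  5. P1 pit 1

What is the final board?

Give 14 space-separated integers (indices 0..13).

Move 1: P1 pit5 -> P1=[2,4,4,2,2,0](1) P2=[4,3,6,3,2,5](0)
Move 2: P2 pit4 -> P1=[2,4,4,2,2,0](1) P2=[4,3,6,3,0,6](1)
Move 3: P2 pit3 -> P1=[2,4,4,2,2,0](1) P2=[4,3,6,0,1,7](2)
Move 4: P2 pit5 -> P1=[3,5,5,3,3,1](1) P2=[4,3,6,0,1,0](3)
Move 5: P1 pit1 -> P1=[3,0,6,4,4,2](2) P2=[4,3,6,0,1,0](3)

Answer: 3 0 6 4 4 2 2 4 3 6 0 1 0 3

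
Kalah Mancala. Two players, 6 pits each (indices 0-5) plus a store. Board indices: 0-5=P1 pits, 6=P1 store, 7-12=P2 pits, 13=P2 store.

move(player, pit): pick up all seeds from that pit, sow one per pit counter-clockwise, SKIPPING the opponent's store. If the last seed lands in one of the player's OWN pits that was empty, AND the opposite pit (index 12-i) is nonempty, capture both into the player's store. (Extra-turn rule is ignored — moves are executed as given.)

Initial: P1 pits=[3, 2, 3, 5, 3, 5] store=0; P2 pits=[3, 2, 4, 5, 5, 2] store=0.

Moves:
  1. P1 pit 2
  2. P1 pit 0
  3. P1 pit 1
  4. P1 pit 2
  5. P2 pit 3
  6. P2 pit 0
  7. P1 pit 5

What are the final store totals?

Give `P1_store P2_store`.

Move 1: P1 pit2 -> P1=[3,2,0,6,4,6](0) P2=[3,2,4,5,5,2](0)
Move 2: P1 pit0 -> P1=[0,3,1,7,4,6](0) P2=[3,2,4,5,5,2](0)
Move 3: P1 pit1 -> P1=[0,0,2,8,5,6](0) P2=[3,2,4,5,5,2](0)
Move 4: P1 pit2 -> P1=[0,0,0,9,6,6](0) P2=[3,2,4,5,5,2](0)
Move 5: P2 pit3 -> P1=[1,1,0,9,6,6](0) P2=[3,2,4,0,6,3](1)
Move 6: P2 pit0 -> P1=[1,1,0,9,6,6](0) P2=[0,3,5,1,6,3](1)
Move 7: P1 pit5 -> P1=[1,1,0,9,6,0](1) P2=[1,4,6,2,7,3](1)

Answer: 1 1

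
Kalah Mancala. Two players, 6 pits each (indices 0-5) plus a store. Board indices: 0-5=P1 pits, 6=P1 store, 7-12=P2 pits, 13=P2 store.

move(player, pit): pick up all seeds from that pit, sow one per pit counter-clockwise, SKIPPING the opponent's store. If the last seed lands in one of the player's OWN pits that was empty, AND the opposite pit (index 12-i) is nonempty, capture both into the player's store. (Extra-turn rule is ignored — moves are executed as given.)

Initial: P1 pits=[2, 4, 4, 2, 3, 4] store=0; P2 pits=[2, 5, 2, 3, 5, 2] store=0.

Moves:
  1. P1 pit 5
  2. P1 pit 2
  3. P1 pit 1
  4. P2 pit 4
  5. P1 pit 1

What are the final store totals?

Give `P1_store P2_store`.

Move 1: P1 pit5 -> P1=[2,4,4,2,3,0](1) P2=[3,6,3,3,5,2](0)
Move 2: P1 pit2 -> P1=[2,4,0,3,4,1](2) P2=[3,6,3,3,5,2](0)
Move 3: P1 pit1 -> P1=[2,0,1,4,5,2](2) P2=[3,6,3,3,5,2](0)
Move 4: P2 pit4 -> P1=[3,1,2,4,5,2](2) P2=[3,6,3,3,0,3](1)
Move 5: P1 pit1 -> P1=[3,0,3,4,5,2](2) P2=[3,6,3,3,0,3](1)

Answer: 2 1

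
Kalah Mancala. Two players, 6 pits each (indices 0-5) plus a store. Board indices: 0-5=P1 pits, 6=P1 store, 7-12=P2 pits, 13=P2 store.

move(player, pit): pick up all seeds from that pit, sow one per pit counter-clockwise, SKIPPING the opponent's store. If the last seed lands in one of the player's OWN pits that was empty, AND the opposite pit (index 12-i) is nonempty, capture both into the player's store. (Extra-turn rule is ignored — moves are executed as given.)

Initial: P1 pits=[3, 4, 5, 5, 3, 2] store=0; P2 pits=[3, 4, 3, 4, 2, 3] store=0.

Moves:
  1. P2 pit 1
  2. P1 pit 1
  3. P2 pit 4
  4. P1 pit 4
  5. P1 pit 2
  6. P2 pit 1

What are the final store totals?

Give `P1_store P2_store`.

Answer: 2 1

Derivation:
Move 1: P2 pit1 -> P1=[3,4,5,5,3,2](0) P2=[3,0,4,5,3,4](0)
Move 2: P1 pit1 -> P1=[3,0,6,6,4,3](0) P2=[3,0,4,5,3,4](0)
Move 3: P2 pit4 -> P1=[4,0,6,6,4,3](0) P2=[3,0,4,5,0,5](1)
Move 4: P1 pit4 -> P1=[4,0,6,6,0,4](1) P2=[4,1,4,5,0,5](1)
Move 5: P1 pit2 -> P1=[4,0,0,7,1,5](2) P2=[5,2,4,5,0,5](1)
Move 6: P2 pit1 -> P1=[4,0,0,7,1,5](2) P2=[5,0,5,6,0,5](1)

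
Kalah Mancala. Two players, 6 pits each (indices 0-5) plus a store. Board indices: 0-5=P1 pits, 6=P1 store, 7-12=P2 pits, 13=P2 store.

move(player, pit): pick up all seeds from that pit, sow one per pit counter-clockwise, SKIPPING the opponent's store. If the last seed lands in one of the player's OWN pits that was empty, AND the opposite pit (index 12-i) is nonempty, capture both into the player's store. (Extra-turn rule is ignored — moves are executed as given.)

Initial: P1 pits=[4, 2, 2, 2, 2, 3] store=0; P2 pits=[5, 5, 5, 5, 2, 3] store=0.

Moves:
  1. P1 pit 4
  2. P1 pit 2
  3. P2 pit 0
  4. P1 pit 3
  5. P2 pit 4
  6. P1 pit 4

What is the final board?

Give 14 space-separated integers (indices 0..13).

Answer: 5 2 0 0 0 6 8 0 1 6 6 0 5 1

Derivation:
Move 1: P1 pit4 -> P1=[4,2,2,2,0,4](1) P2=[5,5,5,5,2,3](0)
Move 2: P1 pit2 -> P1=[4,2,0,3,0,4](7) P2=[5,0,5,5,2,3](0)
Move 3: P2 pit0 -> P1=[4,2,0,3,0,4](7) P2=[0,1,6,6,3,4](0)
Move 4: P1 pit3 -> P1=[4,2,0,0,1,5](8) P2=[0,1,6,6,3,4](0)
Move 5: P2 pit4 -> P1=[5,2,0,0,1,5](8) P2=[0,1,6,6,0,5](1)
Move 6: P1 pit4 -> P1=[5,2,0,0,0,6](8) P2=[0,1,6,6,0,5](1)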